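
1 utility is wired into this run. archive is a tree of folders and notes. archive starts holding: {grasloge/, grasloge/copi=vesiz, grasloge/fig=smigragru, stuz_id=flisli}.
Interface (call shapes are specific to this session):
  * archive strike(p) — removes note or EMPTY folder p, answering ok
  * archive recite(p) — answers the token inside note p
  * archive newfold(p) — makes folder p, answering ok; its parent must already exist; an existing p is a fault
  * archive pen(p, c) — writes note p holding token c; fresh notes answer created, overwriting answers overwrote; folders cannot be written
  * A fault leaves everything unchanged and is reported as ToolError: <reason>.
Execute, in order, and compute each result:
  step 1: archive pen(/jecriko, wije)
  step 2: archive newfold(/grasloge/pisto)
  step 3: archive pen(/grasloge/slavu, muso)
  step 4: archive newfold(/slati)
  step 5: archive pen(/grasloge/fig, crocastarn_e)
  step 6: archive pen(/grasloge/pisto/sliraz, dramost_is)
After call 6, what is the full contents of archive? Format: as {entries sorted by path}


Answer: {grasloge/, grasloge/copi=vesiz, grasloge/fig=crocastarn_e, grasloge/pisto/, grasloge/pisto/sliraz=dramost_is, grasloge/slavu=muso, jecriko=wije, slati/, stuz_id=flisli}

Derivation:
Invoking archive pen with /jecriko, wije, yielding created.
I use archive newfold with /grasloge/pisto, which returns ok.
Calling archive pen with /grasloge/slavu, muso, which returns created.
I try archive newfold with /slati, giving ok.
I run archive pen with /grasloge/fig, crocastarn_e, → overwrote.
I try archive pen with /grasloge/pisto/sliraz, dramost_is, → created.


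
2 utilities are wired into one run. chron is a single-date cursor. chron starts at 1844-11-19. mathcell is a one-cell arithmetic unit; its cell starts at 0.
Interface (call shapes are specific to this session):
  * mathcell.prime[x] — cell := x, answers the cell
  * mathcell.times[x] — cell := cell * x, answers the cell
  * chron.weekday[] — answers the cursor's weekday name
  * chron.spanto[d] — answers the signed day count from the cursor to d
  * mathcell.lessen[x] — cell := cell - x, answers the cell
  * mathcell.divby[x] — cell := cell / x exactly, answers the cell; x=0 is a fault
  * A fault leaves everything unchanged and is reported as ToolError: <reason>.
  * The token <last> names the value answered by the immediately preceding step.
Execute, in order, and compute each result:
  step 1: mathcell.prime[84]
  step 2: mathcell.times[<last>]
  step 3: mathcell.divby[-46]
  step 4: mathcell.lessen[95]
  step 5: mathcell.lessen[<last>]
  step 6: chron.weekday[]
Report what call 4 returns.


Answer: -5713/23

Derivation:
>> mathcell.prime(x='84')
<< 84
>> mathcell.times(x='<last>')
<< 7056
>> mathcell.divby(x='-46')
<< -3528/23
>> mathcell.lessen(x='95')
<< -5713/23
>> mathcell.lessen(x='<last>')
<< 0
>> chron.weekday()
<< Tuesday


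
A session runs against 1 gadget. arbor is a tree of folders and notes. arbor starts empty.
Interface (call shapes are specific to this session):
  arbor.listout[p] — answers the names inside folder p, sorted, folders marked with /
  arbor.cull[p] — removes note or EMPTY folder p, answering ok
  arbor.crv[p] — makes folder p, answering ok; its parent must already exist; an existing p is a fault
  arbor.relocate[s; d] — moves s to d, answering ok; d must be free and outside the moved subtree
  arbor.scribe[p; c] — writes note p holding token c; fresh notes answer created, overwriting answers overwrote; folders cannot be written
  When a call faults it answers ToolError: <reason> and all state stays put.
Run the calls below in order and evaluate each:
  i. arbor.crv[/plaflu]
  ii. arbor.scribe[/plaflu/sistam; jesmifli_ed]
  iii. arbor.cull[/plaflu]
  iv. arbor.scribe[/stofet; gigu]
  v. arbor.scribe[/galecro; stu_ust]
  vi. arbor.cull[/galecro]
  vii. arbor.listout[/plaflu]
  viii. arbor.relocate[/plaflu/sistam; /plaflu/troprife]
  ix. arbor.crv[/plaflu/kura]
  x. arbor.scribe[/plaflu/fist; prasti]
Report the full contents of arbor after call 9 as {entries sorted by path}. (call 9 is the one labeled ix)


Answer: {plaflu/, plaflu/kura/, plaflu/troprife=jesmifli_ed, stofet=gigu}

Derivation:
% 1. arbor.crv(p→/plaflu) -> ok
% 2. arbor.scribe(p→/plaflu/sistam, c→jesmifli_ed) -> created
% 3. arbor.cull(p→/plaflu) -> ToolError: not empty
% 4. arbor.scribe(p→/stofet, c→gigu) -> created
% 5. arbor.scribe(p→/galecro, c→stu_ust) -> created
% 6. arbor.cull(p→/galecro) -> ok
% 7. arbor.listout(p→/plaflu) -> [sistam]
% 8. arbor.relocate(s→/plaflu/sistam, d→/plaflu/troprife) -> ok
% 9. arbor.crv(p→/plaflu/kura) -> ok
% 10. arbor.scribe(p→/plaflu/fist, c→prasti) -> created


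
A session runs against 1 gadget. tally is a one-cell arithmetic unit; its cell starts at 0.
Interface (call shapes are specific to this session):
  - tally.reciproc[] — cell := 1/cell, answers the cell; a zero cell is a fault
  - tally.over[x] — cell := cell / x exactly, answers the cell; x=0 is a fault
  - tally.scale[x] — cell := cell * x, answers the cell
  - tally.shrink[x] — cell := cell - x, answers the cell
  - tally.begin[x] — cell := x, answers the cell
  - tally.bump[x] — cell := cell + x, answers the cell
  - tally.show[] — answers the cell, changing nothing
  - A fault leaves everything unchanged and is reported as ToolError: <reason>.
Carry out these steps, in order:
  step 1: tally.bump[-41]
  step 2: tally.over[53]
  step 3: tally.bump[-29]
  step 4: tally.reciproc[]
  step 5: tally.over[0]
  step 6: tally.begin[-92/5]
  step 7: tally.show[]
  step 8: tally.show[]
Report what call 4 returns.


Answer: -53/1578

Derivation:
-> tally.bump(x='-41')
<- -41
-> tally.over(x='53')
<- -41/53
-> tally.bump(x='-29')
<- -1578/53
-> tally.reciproc()
<- -53/1578
-> tally.over(x='0')
<- ToolError: division by zero
-> tally.begin(x='-92/5')
<- -92/5
-> tally.show()
<- -92/5
-> tally.show()
<- -92/5


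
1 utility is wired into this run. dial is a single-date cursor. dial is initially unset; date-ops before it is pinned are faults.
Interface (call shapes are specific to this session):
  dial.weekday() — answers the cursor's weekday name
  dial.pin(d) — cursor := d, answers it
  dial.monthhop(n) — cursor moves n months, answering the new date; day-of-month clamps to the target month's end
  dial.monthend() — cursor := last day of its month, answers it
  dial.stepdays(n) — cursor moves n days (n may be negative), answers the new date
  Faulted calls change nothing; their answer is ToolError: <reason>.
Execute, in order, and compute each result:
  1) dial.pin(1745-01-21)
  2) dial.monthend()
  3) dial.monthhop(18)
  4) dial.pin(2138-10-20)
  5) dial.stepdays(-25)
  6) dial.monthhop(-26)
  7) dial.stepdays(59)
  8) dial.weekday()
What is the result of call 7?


Answer: 2136-09-22

Derivation:
CALL dial.pin[1745-01-21]
RET  1745-01-21
CALL dial.monthend[]
RET  1745-01-31
CALL dial.monthhop[18]
RET  1746-07-31
CALL dial.pin[2138-10-20]
RET  2138-10-20
CALL dial.stepdays[-25]
RET  2138-09-25
CALL dial.monthhop[-26]
RET  2136-07-25
CALL dial.stepdays[59]
RET  2136-09-22
CALL dial.weekday[]
RET  Saturday


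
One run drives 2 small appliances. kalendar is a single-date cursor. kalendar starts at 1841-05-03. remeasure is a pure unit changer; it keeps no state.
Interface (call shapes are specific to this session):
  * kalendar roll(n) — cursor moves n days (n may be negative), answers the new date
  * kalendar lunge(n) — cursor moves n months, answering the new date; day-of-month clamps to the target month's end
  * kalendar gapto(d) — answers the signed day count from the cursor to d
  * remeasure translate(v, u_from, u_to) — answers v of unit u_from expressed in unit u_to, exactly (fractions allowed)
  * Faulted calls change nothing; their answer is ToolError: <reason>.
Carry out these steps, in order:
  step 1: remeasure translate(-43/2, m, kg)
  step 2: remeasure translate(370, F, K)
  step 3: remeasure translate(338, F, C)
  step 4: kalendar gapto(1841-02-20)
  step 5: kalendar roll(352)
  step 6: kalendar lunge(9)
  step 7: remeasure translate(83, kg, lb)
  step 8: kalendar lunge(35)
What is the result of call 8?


CALL remeasure translate[-43/2; m; kg]
RET  ToolError: incompatible units
CALL remeasure translate[370; F; K]
RET  82967/180
CALL remeasure translate[338; F; C]
RET  170
CALL kalendar gapto[1841-02-20]
RET  -72
CALL kalendar roll[352]
RET  1842-04-20
CALL kalendar lunge[9]
RET  1843-01-20
CALL remeasure translate[83; kg; lb]
RET  8300000000/45359237
CALL kalendar lunge[35]
RET  1845-12-20

Answer: 1845-12-20


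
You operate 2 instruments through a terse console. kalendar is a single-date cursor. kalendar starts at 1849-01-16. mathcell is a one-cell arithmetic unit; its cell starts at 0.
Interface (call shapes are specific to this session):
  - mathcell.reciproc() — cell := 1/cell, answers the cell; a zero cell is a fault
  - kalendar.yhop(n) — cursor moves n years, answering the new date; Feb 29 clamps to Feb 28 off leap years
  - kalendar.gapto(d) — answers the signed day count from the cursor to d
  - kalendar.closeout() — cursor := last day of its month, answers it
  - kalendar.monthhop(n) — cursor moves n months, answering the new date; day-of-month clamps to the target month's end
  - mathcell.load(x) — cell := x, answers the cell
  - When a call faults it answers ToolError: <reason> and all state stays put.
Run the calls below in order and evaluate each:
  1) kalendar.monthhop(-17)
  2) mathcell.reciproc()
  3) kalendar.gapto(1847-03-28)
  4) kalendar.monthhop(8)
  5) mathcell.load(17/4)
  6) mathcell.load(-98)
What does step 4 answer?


Answer: 1848-04-16

Derivation:
==> kalendar.monthhop(n: -17)
<== 1847-08-16
==> mathcell.reciproc()
<== ToolError: reciprocal of zero
==> kalendar.gapto(d: 1847-03-28)
<== -141
==> kalendar.monthhop(n: 8)
<== 1848-04-16
==> mathcell.load(x: 17/4)
<== 17/4
==> mathcell.load(x: -98)
<== -98


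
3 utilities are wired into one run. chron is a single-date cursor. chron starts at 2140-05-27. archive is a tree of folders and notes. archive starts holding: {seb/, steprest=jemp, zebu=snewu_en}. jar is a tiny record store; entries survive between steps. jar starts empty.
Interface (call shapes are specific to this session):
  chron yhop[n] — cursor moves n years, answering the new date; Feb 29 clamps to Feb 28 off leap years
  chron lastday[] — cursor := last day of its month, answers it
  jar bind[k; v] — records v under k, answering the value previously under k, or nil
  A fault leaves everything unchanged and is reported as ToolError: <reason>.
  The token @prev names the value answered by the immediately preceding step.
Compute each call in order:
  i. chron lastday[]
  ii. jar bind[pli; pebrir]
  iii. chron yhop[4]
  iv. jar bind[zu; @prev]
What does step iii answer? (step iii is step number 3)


Do: chron lastday[]
See: 2140-05-31
Do: jar bind[k: pli; v: pebrir]
See: nil
Do: chron yhop[n: 4]
See: 2144-05-31
Do: jar bind[k: zu; v: @prev]
See: nil

Answer: 2144-05-31


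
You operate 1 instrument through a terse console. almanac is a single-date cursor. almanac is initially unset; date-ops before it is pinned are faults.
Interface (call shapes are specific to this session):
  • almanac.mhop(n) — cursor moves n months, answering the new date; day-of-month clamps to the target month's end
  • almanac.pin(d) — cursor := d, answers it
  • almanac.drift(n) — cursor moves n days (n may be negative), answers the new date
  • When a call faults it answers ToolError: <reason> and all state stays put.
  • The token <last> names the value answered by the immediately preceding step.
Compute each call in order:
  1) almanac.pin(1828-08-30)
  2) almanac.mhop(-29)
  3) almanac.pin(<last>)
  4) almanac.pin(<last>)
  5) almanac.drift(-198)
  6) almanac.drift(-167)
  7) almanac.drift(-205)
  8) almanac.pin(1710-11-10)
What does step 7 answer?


CALL almanac.pin[1828-08-30]
RET  1828-08-30
CALL almanac.mhop[-29]
RET  1826-03-30
CALL almanac.pin[<last>]
RET  1826-03-30
CALL almanac.pin[<last>]
RET  1826-03-30
CALL almanac.drift[-198]
RET  1825-09-13
CALL almanac.drift[-167]
RET  1825-03-30
CALL almanac.drift[-205]
RET  1824-09-06
CALL almanac.pin[1710-11-10]
RET  1710-11-10

Answer: 1824-09-06


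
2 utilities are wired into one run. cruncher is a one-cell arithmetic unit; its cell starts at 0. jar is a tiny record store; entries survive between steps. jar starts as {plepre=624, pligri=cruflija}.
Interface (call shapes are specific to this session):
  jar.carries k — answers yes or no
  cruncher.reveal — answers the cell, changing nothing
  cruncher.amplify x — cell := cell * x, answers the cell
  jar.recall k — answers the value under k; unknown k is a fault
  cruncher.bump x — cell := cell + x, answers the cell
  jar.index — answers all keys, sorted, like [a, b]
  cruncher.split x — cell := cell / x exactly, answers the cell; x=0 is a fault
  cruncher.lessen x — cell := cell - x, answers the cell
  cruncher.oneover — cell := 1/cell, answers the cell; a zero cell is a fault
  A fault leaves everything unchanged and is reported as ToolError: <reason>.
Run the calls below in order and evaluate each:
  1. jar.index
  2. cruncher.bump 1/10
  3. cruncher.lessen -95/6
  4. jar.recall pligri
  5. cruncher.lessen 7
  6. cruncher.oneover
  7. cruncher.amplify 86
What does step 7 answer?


Answer: 645/67

Derivation:
Next I call jar.index, and observe [plepre, pligri].
Next I call cruncher.bump with x='1/10', → 1/10.
Then cruncher.lessen with x='-95/6', and observe 239/15.
I run jar.recall with k='pligri', → cruflija.
I run cruncher.lessen with x='7', and see 134/15.
I call cruncher.oneover, which returns 15/134.
I call cruncher.amplify with x='86': 645/67.


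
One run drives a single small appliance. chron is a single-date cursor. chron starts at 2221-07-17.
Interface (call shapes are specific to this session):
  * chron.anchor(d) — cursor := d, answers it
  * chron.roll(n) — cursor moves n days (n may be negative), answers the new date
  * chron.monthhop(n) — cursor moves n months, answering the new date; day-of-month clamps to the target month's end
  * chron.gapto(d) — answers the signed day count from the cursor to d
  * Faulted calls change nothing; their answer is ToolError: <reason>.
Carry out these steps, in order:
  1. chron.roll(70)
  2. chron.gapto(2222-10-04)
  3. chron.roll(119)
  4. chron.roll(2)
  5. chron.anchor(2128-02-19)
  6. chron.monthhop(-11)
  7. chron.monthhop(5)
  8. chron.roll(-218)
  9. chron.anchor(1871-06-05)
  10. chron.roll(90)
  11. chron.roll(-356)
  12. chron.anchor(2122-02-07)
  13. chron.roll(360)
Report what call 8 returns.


Using roll with n: 70, giving 2221-09-25.
Next I call gapto with d: 2222-10-04, — result: 374.
Invoking roll with n: 119, → 2222-01-22.
Next I call roll with n: 2, and observe 2222-01-24.
Invoking anchor with d: 2128-02-19, → 2128-02-19.
Using monthhop with n: -11, giving 2127-03-19.
Calling monthhop with n: 5, yielding 2127-08-19.
I run roll with n: -218, and get 2127-01-13.
I run anchor with d: 1871-06-05, → 1871-06-05.
Then roll with n: 90, yielding 1871-09-03.
Now I run roll with n: -356, → 1870-09-12.
I run anchor with d: 2122-02-07, and observe 2122-02-07.
Calling roll with n: 360, and get 2123-02-02.

Answer: 2127-01-13


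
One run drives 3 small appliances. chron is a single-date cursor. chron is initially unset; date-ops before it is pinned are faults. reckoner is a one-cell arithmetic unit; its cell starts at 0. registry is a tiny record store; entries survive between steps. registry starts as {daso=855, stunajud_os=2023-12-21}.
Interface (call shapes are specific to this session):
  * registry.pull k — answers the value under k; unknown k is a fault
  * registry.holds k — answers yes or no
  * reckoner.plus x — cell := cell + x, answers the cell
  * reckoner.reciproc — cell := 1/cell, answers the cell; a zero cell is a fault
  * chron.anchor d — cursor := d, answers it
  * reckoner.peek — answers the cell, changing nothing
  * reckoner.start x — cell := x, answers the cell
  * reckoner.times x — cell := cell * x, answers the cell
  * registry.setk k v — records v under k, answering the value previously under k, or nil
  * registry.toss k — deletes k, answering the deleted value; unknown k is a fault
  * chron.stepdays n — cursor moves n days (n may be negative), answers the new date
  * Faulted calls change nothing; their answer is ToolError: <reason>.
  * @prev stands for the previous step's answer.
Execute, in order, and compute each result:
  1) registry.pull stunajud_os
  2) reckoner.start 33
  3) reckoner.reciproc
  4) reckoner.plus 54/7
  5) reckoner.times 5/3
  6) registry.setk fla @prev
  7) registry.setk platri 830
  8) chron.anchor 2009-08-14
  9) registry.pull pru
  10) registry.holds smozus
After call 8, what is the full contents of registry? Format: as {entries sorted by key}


Answer: {daso=855, fla=8945/693, platri=830, stunajud_os=2023-12-21}

Derivation:
→ pull(stunajud_os)
← 2023-12-21
→ start(33)
← 33
→ reciproc()
← 1/33
→ plus(54/7)
← 1789/231
→ times(5/3)
← 8945/693
→ setk(fla, @prev)
← nil
→ setk(platri, 830)
← nil
→ anchor(2009-08-14)
← 2009-08-14
→ pull(pru)
← ToolError: no such key pru
→ holds(smozus)
← no


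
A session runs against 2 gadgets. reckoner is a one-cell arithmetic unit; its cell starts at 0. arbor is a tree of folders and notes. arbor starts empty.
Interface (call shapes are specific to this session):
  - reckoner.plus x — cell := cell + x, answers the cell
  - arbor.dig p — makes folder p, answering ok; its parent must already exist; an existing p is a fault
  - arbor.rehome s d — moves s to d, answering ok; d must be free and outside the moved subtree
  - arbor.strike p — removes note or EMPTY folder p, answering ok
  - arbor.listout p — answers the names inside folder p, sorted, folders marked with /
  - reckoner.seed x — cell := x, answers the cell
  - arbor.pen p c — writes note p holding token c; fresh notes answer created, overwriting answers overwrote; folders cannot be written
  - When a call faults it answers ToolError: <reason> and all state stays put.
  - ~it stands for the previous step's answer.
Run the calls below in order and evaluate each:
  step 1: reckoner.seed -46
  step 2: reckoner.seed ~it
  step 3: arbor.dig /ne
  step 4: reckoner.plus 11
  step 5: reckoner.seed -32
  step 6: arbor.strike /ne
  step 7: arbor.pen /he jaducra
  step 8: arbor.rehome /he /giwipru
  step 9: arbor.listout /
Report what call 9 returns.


[in] reckoner.seed x='-46'
[out] -46
[in] reckoner.seed x='~it'
[out] -46
[in] arbor.dig p='/ne'
[out] ok
[in] reckoner.plus x='11'
[out] -35
[in] reckoner.seed x='-32'
[out] -32
[in] arbor.strike p='/ne'
[out] ok
[in] arbor.pen p='/he' c='jaducra'
[out] created
[in] arbor.rehome s='/he' d='/giwipru'
[out] ok
[in] arbor.listout p='/'
[out] [giwipru]

Answer: [giwipru]


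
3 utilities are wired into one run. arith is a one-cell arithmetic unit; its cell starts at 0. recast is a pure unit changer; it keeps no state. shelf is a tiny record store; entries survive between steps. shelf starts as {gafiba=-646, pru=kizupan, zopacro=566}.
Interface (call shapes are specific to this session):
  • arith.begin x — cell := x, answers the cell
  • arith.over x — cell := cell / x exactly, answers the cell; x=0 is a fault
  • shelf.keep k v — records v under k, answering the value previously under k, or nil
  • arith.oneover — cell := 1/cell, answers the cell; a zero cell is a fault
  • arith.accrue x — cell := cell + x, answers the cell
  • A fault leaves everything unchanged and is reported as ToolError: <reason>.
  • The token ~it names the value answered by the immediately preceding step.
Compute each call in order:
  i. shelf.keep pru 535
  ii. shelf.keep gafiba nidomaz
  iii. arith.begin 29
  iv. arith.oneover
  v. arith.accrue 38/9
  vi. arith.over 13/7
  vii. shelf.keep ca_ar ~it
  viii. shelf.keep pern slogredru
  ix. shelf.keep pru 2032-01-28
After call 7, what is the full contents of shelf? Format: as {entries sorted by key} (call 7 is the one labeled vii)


Answer: {ca_ar=7777/3393, gafiba=nidomaz, pru=535, zopacro=566}

Derivation:
Using shelf.keep(pru, 535), giving kizupan.
Invoking shelf.keep(gafiba, nidomaz), and get -646.
Invoking arith.begin(29): 29.
I invoke arith.oneover, and get 1/29.
I try arith.accrue(38/9), and observe 1111/261.
I run arith.over(13/7): 7777/3393.
Using shelf.keep(ca_ar, ~it): nil.
I use shelf.keep(pern, slogredru), giving nil.
Calling shelf.keep(pru, 2032-01-28), → 535.


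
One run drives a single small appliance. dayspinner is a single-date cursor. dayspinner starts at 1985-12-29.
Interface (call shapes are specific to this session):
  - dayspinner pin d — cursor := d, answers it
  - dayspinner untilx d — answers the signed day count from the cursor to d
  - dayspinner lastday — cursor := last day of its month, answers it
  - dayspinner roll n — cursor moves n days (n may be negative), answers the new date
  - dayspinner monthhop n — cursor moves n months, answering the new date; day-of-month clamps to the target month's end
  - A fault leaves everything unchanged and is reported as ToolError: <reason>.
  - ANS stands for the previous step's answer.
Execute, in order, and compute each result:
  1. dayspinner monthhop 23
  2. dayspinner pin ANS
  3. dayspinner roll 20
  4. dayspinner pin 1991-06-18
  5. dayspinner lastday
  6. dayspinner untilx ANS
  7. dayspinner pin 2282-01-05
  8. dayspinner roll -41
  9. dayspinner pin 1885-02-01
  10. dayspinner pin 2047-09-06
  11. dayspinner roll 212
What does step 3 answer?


I invoke dayspinner monthhop using 23, and see 1987-11-29.
Invoking dayspinner pin using ANS, and see 1987-11-29.
I try dayspinner roll using 20, and get 1987-12-19.
I call dayspinner pin using 1991-06-18, — result: 1991-06-18.
Using dayspinner lastday(), and observe 1991-06-30.
I run dayspinner untilx using ANS, and observe 0.
Calling dayspinner pin using 2282-01-05, and observe 2282-01-05.
I try dayspinner roll using -41, and get 2281-11-25.
I try dayspinner pin using 1885-02-01, yielding 1885-02-01.
Then dayspinner pin using 2047-09-06, and observe 2047-09-06.
I try dayspinner roll using 212, yielding 2048-04-05.

Answer: 1987-12-19


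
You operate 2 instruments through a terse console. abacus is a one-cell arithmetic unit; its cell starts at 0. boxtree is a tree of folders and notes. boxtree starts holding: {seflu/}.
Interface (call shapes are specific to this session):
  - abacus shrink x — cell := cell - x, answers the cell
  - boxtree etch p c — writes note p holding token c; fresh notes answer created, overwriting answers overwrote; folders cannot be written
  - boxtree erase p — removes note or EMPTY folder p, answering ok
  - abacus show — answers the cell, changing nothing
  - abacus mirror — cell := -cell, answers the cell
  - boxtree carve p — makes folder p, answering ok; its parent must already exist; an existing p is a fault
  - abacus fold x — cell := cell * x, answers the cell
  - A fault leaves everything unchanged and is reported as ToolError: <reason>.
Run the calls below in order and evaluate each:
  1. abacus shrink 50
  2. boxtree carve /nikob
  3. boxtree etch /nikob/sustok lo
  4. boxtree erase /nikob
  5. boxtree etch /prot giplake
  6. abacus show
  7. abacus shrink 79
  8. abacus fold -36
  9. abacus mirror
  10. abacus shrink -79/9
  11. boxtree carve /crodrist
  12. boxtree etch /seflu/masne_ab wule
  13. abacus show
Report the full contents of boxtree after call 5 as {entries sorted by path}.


I run abacus shrink with x→50, which returns -50.
Next I call boxtree carve with p→/nikob, — result: ok.
Using boxtree etch with p→/nikob/sustok, c→lo, and see created.
I run boxtree erase with p→/nikob, and get ToolError: not empty.
I call boxtree etch with p→/prot, c→giplake, and see created.
Calling abacus show, and observe -50.
Invoking abacus shrink with x→79, and observe -129.
Then abacus fold with x→-36, giving 4644.
Using abacus mirror(): -4644.
Then abacus shrink with x→-79/9, giving -41717/9.
I try boxtree carve with p→/crodrist: ok.
Using boxtree etch with p→/seflu/masne_ab, c→wule, giving created.
Calling abacus show(), giving -41717/9.

Answer: {nikob/, nikob/sustok=lo, prot=giplake, seflu/}


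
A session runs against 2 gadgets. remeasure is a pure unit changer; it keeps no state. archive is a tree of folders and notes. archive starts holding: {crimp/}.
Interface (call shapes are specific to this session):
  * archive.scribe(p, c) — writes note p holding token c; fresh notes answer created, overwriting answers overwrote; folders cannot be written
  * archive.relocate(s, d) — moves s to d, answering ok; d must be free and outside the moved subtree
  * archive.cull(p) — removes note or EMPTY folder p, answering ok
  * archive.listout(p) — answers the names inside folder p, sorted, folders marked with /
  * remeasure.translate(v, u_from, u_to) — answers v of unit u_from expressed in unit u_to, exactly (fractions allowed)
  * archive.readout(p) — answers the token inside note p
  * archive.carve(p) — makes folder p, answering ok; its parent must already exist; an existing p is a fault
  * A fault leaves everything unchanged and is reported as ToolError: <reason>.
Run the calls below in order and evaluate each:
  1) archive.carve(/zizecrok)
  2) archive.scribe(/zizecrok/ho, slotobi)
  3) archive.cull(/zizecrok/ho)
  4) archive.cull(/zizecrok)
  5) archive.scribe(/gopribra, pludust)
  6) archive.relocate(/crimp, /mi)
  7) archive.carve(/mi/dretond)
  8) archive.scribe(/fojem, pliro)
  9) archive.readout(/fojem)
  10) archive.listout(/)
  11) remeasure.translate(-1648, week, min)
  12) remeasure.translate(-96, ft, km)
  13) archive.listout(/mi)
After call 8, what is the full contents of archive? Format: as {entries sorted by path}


Answer: {fojem=pliro, gopribra=pludust, mi/, mi/dretond/}

Derivation:
CALL carve[p='/zizecrok']
RET  ok
CALL scribe[p='/zizecrok/ho'; c='slotobi']
RET  created
CALL cull[p='/zizecrok/ho']
RET  ok
CALL cull[p='/zizecrok']
RET  ok
CALL scribe[p='/gopribra'; c='pludust']
RET  created
CALL relocate[s='/crimp'; d='/mi']
RET  ok
CALL carve[p='/mi/dretond']
RET  ok
CALL scribe[p='/fojem'; c='pliro']
RET  created
CALL readout[p='/fojem']
RET  pliro
CALL listout[p='/']
RET  [fojem, gopribra, mi/]
CALL translate[v='-1648'; u_from='week'; u_to='min']
RET  -16611840
CALL translate[v='-96'; u_from='ft'; u_to='km']
RET  -2286/78125
CALL listout[p='/mi']
RET  [dretond/]


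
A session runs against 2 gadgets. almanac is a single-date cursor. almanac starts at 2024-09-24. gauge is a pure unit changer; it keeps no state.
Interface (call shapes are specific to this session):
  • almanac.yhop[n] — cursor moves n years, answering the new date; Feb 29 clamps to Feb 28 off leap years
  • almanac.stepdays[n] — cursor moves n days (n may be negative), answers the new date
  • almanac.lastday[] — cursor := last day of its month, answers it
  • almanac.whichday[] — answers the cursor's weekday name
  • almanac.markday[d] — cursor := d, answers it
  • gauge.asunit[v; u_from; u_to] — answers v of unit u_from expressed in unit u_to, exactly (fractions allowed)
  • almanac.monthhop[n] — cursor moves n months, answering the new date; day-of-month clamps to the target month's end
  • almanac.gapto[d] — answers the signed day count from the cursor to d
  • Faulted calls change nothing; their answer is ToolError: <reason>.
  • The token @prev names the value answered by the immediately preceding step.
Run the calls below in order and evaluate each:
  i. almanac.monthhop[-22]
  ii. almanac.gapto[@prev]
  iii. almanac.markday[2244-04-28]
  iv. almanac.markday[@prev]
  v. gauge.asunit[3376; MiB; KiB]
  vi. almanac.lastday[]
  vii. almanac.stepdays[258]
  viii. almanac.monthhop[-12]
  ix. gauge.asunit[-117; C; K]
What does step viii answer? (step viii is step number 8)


CALL almanac.monthhop[n: -22]
RET  2022-11-24
CALL almanac.gapto[d: @prev]
RET  0
CALL almanac.markday[d: 2244-04-28]
RET  2244-04-28
CALL almanac.markday[d: @prev]
RET  2244-04-28
CALL gauge.asunit[v: 3376; u_from: MiB; u_to: KiB]
RET  3457024
CALL almanac.lastday[]
RET  2244-04-30
CALL almanac.stepdays[n: 258]
RET  2245-01-13
CALL almanac.monthhop[n: -12]
RET  2244-01-13
CALL gauge.asunit[v: -117; u_from: C; u_to: K]
RET  3123/20

Answer: 2244-01-13


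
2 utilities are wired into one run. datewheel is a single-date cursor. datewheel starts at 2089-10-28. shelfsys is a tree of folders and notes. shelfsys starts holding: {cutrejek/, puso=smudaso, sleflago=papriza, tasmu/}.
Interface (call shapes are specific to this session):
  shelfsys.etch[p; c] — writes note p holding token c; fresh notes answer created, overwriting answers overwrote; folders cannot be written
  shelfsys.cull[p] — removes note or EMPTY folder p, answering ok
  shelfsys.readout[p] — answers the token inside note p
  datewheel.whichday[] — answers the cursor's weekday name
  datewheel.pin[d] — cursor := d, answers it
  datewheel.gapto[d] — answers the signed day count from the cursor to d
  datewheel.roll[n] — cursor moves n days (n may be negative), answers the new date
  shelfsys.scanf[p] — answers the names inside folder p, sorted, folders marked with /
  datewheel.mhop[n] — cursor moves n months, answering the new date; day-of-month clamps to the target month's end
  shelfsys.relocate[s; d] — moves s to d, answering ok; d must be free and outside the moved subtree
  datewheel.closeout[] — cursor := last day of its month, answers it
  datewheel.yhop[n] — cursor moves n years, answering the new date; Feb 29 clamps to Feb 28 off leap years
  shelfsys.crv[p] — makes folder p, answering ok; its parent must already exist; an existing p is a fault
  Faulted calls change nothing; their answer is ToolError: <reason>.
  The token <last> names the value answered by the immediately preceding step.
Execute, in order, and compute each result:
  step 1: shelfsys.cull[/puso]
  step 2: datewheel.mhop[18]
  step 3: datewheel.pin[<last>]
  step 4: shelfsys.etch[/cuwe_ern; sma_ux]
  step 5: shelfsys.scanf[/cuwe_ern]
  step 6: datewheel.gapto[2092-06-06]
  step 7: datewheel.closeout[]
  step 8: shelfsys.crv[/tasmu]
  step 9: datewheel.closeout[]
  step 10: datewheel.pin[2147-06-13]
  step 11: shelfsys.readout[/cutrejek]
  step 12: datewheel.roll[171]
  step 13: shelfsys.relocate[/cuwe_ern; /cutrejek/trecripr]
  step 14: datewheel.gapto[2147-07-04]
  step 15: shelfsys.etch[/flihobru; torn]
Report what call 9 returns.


Answer: 2091-04-30

Derivation:
→ shelfsys.cull(p: /puso)
← ok
→ datewheel.mhop(n: 18)
← 2091-04-28
→ datewheel.pin(d: <last>)
← 2091-04-28
→ shelfsys.etch(p: /cuwe_ern, c: sma_ux)
← created
→ shelfsys.scanf(p: /cuwe_ern)
← ToolError: not a directory
→ datewheel.gapto(d: 2092-06-06)
← 405
→ datewheel.closeout()
← 2091-04-30
→ shelfsys.crv(p: /tasmu)
← ToolError: exists
→ datewheel.closeout()
← 2091-04-30
→ datewheel.pin(d: 2147-06-13)
← 2147-06-13
→ shelfsys.readout(p: /cutrejek)
← ToolError: is a directory
→ datewheel.roll(n: 171)
← 2147-12-01
→ shelfsys.relocate(s: /cuwe_ern, d: /cutrejek/trecripr)
← ok
→ datewheel.gapto(d: 2147-07-04)
← -150
→ shelfsys.etch(p: /flihobru, c: torn)
← created


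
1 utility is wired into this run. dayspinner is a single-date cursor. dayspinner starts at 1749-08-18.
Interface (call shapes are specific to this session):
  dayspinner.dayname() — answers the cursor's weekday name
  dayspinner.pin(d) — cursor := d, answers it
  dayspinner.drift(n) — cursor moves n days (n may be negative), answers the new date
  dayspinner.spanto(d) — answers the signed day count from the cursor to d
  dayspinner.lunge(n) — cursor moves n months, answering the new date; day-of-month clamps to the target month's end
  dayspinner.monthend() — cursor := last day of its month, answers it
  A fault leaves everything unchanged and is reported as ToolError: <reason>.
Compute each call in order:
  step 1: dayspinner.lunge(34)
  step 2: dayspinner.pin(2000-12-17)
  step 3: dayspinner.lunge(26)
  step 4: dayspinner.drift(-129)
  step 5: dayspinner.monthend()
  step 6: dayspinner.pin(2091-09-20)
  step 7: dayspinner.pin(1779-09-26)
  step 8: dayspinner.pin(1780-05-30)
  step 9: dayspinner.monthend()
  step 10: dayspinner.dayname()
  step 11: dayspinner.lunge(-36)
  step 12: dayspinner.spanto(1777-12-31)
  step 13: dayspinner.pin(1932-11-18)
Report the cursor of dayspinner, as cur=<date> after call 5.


Answer: cur=2002-10-31

Derivation:
==> dayspinner.lunge(n: 34)
<== 1752-06-18
==> dayspinner.pin(d: 2000-12-17)
<== 2000-12-17
==> dayspinner.lunge(n: 26)
<== 2003-02-17
==> dayspinner.drift(n: -129)
<== 2002-10-11
==> dayspinner.monthend()
<== 2002-10-31
==> dayspinner.pin(d: 2091-09-20)
<== 2091-09-20
==> dayspinner.pin(d: 1779-09-26)
<== 1779-09-26
==> dayspinner.pin(d: 1780-05-30)
<== 1780-05-30
==> dayspinner.monthend()
<== 1780-05-31
==> dayspinner.dayname()
<== Wednesday
==> dayspinner.lunge(n: -36)
<== 1777-05-31
==> dayspinner.spanto(d: 1777-12-31)
<== 214
==> dayspinner.pin(d: 1932-11-18)
<== 1932-11-18


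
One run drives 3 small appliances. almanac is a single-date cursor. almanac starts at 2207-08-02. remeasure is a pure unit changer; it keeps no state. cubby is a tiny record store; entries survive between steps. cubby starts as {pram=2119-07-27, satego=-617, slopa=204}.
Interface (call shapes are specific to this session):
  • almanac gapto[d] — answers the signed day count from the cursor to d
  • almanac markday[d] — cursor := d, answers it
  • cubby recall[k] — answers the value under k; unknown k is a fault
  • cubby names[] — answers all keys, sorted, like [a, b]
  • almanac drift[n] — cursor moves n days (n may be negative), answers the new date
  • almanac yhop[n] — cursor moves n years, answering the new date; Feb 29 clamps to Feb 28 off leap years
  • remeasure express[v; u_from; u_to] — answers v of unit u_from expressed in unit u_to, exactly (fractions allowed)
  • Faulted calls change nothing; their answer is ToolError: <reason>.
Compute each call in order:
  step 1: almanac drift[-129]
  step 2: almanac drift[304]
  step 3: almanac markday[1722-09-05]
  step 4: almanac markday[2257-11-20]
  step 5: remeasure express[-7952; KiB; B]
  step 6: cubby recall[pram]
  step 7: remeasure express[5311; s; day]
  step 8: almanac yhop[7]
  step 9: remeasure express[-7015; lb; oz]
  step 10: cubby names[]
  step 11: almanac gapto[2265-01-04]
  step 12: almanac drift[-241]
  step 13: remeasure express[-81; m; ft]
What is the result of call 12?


Answer: 2264-03-24

Derivation:
> almanac drift n: -129
[out] 2207-03-26
> almanac drift n: 304
[out] 2208-01-24
> almanac markday d: 1722-09-05
[out] 1722-09-05
> almanac markday d: 2257-11-20
[out] 2257-11-20
> remeasure express v: -7952 u_from: KiB u_to: B
[out] -8142848
> cubby recall k: pram
[out] 2119-07-27
> remeasure express v: 5311 u_from: s u_to: day
[out] 5311/86400
> almanac yhop n: 7
[out] 2264-11-20
> remeasure express v: -7015 u_from: lb u_to: oz
[out] -112240
> cubby names
[out] [pram, satego, slopa]
> almanac gapto d: 2265-01-04
[out] 45
> almanac drift n: -241
[out] 2264-03-24
> remeasure express v: -81 u_from: m u_to: ft
[out] -33750/127


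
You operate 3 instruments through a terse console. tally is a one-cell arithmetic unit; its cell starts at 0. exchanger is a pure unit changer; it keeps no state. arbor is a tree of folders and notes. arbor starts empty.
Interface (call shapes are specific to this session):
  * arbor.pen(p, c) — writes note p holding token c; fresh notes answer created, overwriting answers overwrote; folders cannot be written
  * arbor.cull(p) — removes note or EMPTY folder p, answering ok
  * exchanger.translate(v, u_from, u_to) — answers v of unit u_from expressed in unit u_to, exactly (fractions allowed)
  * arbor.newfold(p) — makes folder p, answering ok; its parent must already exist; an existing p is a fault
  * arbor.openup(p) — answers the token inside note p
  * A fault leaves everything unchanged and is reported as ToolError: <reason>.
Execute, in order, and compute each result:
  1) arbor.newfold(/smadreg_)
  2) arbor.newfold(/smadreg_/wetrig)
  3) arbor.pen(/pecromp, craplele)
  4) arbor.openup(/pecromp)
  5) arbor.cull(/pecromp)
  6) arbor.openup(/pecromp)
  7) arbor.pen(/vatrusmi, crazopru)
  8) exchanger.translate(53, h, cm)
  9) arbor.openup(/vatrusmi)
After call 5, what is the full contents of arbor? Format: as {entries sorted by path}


Answer: {smadreg_/, smadreg_/wetrig/}

Derivation:
Next I call newfold on p: /smadreg_, which returns ok.
Invoking newfold on p: /smadreg_/wetrig, and get ok.
I invoke pen on p: /pecromp, c: craplele, which returns created.
Calling openup on p: /pecromp, giving craplele.
I try cull on p: /pecromp, and get ok.
I call openup on p: /pecromp, and see ToolError: not found.
I try pen on p: /vatrusmi, c: crazopru, → created.
I run translate on v: 53, u_from: h, u_to: cm, and get ToolError: incompatible units.
I call openup on p: /vatrusmi, which returns crazopru.


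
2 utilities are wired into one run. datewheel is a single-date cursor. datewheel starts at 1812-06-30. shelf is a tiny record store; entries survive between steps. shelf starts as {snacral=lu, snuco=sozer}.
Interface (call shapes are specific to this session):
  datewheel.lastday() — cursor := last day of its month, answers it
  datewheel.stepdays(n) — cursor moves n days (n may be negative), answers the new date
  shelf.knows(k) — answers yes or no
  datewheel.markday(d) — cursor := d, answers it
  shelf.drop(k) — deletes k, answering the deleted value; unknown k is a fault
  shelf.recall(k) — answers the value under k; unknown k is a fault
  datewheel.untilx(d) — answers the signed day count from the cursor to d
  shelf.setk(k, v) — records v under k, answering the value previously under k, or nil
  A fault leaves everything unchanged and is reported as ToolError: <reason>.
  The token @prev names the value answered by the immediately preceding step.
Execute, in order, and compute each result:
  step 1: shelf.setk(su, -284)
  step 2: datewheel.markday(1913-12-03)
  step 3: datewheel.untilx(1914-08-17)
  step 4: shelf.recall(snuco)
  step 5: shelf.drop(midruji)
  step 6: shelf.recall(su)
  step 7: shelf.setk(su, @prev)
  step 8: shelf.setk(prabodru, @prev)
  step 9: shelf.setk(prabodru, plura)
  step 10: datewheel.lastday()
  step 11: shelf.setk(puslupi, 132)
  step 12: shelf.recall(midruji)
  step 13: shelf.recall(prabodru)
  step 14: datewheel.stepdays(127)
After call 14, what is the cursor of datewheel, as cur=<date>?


-> shelf.setk(su, -284)
<- nil
-> datewheel.markday(1913-12-03)
<- 1913-12-03
-> datewheel.untilx(1914-08-17)
<- 257
-> shelf.recall(snuco)
<- sozer
-> shelf.drop(midruji)
<- ToolError: no such key midruji
-> shelf.recall(su)
<- -284
-> shelf.setk(su, @prev)
<- -284
-> shelf.setk(prabodru, @prev)
<- nil
-> shelf.setk(prabodru, plura)
<- -284
-> datewheel.lastday()
<- 1913-12-31
-> shelf.setk(puslupi, 132)
<- nil
-> shelf.recall(midruji)
<- ToolError: no such key midruji
-> shelf.recall(prabodru)
<- plura
-> datewheel.stepdays(127)
<- 1914-05-07

Answer: cur=1914-05-07


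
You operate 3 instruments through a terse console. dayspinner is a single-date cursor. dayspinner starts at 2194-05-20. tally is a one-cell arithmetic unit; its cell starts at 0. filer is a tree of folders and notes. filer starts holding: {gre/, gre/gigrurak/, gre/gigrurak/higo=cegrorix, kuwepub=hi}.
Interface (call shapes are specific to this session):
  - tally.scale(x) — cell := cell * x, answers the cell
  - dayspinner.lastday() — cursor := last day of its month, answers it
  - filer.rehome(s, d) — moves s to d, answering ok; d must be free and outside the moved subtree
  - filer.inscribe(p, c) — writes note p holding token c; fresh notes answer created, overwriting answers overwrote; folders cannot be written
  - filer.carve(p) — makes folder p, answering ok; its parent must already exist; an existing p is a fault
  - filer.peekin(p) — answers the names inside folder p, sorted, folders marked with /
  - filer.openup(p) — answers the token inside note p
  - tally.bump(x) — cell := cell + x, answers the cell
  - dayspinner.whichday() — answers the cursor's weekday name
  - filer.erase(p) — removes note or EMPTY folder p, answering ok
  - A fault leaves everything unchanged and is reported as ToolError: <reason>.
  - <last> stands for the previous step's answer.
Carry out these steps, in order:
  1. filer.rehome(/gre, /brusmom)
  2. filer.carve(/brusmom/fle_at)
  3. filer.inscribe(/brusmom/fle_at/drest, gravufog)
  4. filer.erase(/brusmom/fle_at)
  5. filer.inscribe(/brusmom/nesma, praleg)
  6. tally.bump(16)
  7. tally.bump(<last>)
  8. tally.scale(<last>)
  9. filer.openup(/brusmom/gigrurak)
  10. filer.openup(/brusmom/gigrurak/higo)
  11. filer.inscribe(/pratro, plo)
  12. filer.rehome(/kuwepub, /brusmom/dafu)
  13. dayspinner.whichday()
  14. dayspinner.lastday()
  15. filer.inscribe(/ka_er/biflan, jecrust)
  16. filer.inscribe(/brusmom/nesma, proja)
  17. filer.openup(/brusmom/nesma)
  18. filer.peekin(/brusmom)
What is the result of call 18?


Answer: [dafu, fle_at/, gigrurak/, nesma]

Derivation:
Step: rehome[s=/gre; d=/brusmom]
Result: ok
Step: carve[p=/brusmom/fle_at]
Result: ok
Step: inscribe[p=/brusmom/fle_at/drest; c=gravufog]
Result: created
Step: erase[p=/brusmom/fle_at]
Result: ToolError: not empty
Step: inscribe[p=/brusmom/nesma; c=praleg]
Result: created
Step: bump[x=16]
Result: 16
Step: bump[x=<last>]
Result: 32
Step: scale[x=<last>]
Result: 1024
Step: openup[p=/brusmom/gigrurak]
Result: ToolError: is a directory
Step: openup[p=/brusmom/gigrurak/higo]
Result: cegrorix
Step: inscribe[p=/pratro; c=plo]
Result: created
Step: rehome[s=/kuwepub; d=/brusmom/dafu]
Result: ok
Step: whichday[]
Result: Tuesday
Step: lastday[]
Result: 2194-05-31
Step: inscribe[p=/ka_er/biflan; c=jecrust]
Result: ToolError: no parent
Step: inscribe[p=/brusmom/nesma; c=proja]
Result: overwrote
Step: openup[p=/brusmom/nesma]
Result: proja
Step: peekin[p=/brusmom]
Result: [dafu, fle_at/, gigrurak/, nesma]
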